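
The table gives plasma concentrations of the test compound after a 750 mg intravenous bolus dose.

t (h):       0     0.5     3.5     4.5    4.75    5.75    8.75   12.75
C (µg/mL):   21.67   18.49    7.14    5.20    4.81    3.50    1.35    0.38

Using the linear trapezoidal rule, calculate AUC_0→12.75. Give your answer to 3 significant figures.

AUC = 70.8 µg/mL·h

Trapezoidal AUC_0→12.75:
  [0→0.5]: (21.67+18.49)/2 × 0.5 = 10.04
  [0.5→3.5]: (18.49+7.14)/2 × 3 = 38.445
  [3.5→4.5]: (7.14+5.20)/2 × 1 = 6.17
  [4.5→4.75]: (5.20+4.81)/2 × 0.25 = 1.25125
  [4.75→5.75]: (4.81+3.50)/2 × 1 = 4.155
  [5.75→8.75]: (3.50+1.35)/2 × 3 = 7.275
  [8.75→12.75]: (1.35+0.38)/2 × 4 = 3.46
  Sum = 70.79625 µg/mL·h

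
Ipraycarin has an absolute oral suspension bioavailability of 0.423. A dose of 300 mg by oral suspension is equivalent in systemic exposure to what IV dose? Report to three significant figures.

D_iv = 127 mg

Systemic exposure from an extravascular dose = F × D_ev, so the equivalent IV dose is F × D_ev.
D_iv = F × D_ev = 0.423 × 300 = 126.9 mg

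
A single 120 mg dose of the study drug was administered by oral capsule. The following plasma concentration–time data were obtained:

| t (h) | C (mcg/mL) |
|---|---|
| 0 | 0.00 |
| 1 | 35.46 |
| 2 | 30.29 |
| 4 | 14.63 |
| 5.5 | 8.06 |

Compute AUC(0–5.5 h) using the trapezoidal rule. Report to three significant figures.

Trapezoidal AUC_0→5.5:
  [0→1]: (0.00+35.46)/2 × 1 = 17.73
  [1→2]: (35.46+30.29)/2 × 1 = 32.875
  [2→4]: (30.29+14.63)/2 × 2 = 44.92
  [4→5.5]: (14.63+8.06)/2 × 1.5 = 17.0175
  Sum = 112.5425 mcg/mL·h

AUC = 113 mcg/mL·h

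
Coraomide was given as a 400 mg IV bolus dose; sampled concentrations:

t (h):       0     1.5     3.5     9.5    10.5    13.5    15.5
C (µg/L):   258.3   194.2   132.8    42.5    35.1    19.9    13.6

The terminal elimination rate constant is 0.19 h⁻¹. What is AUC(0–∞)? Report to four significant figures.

AUC = 1419 µg/L·h

Trapezoidal AUC_0→15.5:
  [0→1.5]: (258.3+194.2)/2 × 1.5 = 339.375
  [1.5→3.5]: (194.2+132.8)/2 × 2 = 327.0
  [3.5→9.5]: (132.8+42.5)/2 × 6 = 525.9
  [9.5→10.5]: (42.5+35.1)/2 × 1 = 38.8
  [10.5→13.5]: (35.1+19.9)/2 × 3 = 82.5
  [13.5→15.5]: (19.9+13.6)/2 × 2 = 33.5
  Sum = 1347.075 µg/L·h
Extrapolated tail: C_last / k_e = 13.6 / 0.19 = 71.579
AUC_0→∞ = 1347.075 + 71.579 = 1418.654 µg/L·h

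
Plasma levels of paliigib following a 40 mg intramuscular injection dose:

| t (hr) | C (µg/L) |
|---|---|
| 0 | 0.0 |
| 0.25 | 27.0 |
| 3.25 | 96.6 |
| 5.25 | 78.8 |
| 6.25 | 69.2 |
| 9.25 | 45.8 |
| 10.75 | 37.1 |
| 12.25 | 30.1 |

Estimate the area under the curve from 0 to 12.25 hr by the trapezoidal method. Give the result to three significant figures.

Trapezoidal AUC_0→12.25:
  [0→0.25]: (0.0+27.0)/2 × 0.25 = 3.375
  [0.25→3.25]: (27.0+96.6)/2 × 3 = 185.4
  [3.25→5.25]: (96.6+78.8)/2 × 2 = 175.4
  [5.25→6.25]: (78.8+69.2)/2 × 1 = 74.0
  [6.25→9.25]: (69.2+45.8)/2 × 3 = 172.5
  [9.25→10.75]: (45.8+37.1)/2 × 1.5 = 62.175
  [10.75→12.25]: (37.1+30.1)/2 × 1.5 = 50.4
  Sum = 723.25 µg/L·hr

AUC = 723 µg/L·hr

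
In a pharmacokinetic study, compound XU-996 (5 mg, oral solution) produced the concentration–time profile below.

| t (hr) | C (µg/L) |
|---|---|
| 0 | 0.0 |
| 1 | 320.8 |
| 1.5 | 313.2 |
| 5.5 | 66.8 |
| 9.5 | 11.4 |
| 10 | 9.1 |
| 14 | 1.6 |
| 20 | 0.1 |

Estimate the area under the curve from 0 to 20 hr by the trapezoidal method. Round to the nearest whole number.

Trapezoidal AUC_0→20:
  [0→1]: (0.0+320.8)/2 × 1 = 160.4
  [1→1.5]: (320.8+313.2)/2 × 0.5 = 158.5
  [1.5→5.5]: (313.2+66.8)/2 × 4 = 760.0
  [5.5→9.5]: (66.8+11.4)/2 × 4 = 156.4
  [9.5→10]: (11.4+9.1)/2 × 0.5 = 5.125
  [10→14]: (9.1+1.6)/2 × 4 = 21.4
  [14→20]: (1.6+0.1)/2 × 6 = 5.1
  Sum = 1266.925 µg/L·hr

AUC = 1267 µg/L·hr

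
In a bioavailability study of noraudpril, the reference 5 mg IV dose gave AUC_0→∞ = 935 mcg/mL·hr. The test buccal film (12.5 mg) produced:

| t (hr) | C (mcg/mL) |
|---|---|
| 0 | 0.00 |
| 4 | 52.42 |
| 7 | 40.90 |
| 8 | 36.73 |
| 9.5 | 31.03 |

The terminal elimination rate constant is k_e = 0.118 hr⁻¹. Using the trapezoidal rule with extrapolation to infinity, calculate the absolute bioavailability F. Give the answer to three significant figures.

Trapezoidal AUC_0→9.5 (buccal film):
  [0→4]: (0.00+52.42)/2 × 4 = 104.84
  [4→7]: (52.42+40.90)/2 × 3 = 139.98
  [7→8]: (40.90+36.73)/2 × 1 = 38.815
  [8→9.5]: (36.73+31.03)/2 × 1.5 = 50.82
  Sum = 334.455 mcg/mL·hr
Tail: C_last/k_e = 31.03/0.118 = 262.966
AUC_0→∞ (buccal film) = 334.455 + 262.966 = 597.421 mcg/mL·hr
F = (AUC_ev/D_ev)/(AUC_iv/D_iv) = (597.421/12.5)/(935/5) = 47.79368/187 = 0.2556

F = 0.256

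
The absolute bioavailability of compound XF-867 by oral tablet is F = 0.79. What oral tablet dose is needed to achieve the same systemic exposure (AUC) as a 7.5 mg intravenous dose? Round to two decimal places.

For equal systemic exposure: F × D_ev = D_iv
D_ev = D_iv / F = 7.5 / 0.79 = 9.49367 mg

D_oral = 9.49 mg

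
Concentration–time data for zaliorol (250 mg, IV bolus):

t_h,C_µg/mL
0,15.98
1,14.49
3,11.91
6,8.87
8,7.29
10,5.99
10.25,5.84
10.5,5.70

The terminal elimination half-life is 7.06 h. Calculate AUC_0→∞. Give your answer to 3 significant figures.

AUC = 163 µg/mL·h

Trapezoidal AUC_0→10.5:
  [0→1]: (15.98+14.49)/2 × 1 = 15.235
  [1→3]: (14.49+11.91)/2 × 2 = 26.4
  [3→6]: (11.91+8.87)/2 × 3 = 31.17
  [6→8]: (8.87+7.29)/2 × 2 = 16.16
  [8→10]: (7.29+5.99)/2 × 2 = 13.28
  [10→10.25]: (5.99+5.84)/2 × 0.25 = 1.47875
  [10.25→10.5]: (5.84+5.70)/2 × 0.25 = 1.4425
  Sum = 105.16625 µg/mL·h
k_e = ln2 / t½ = 0.693147 / 7.06 = 0.0982 h^-1
Extrapolated tail: C_last / k_e = 5.70 / 0.0982 = 58.045
AUC_0→∞ = 105.16625 + 58.045 = 163.21125 µg/mL·h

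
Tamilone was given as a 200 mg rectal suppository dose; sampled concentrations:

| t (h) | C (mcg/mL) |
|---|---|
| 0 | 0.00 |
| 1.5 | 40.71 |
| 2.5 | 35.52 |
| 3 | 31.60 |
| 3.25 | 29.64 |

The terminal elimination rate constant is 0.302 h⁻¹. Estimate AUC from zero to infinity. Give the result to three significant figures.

AUC = 191 mcg/mL·h

Trapezoidal AUC_0→3.25:
  [0→1.5]: (0.00+40.71)/2 × 1.5 = 30.5325
  [1.5→2.5]: (40.71+35.52)/2 × 1 = 38.115
  [2.5→3]: (35.52+31.60)/2 × 0.5 = 16.78
  [3→3.25]: (31.60+29.64)/2 × 0.25 = 7.655
  Sum = 93.0825 mcg/mL·h
Extrapolated tail: C_last / k_e = 29.64 / 0.302 = 98.146
AUC_0→∞ = 93.0825 + 98.146 = 191.2285 mcg/mL·h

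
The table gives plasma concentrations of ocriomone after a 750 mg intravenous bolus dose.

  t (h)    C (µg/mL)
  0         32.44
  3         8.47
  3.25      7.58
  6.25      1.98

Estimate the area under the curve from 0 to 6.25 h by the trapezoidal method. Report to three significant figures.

AUC = 77.7 µg/mL·h

Trapezoidal AUC_0→6.25:
  [0→3]: (32.44+8.47)/2 × 3 = 61.365
  [3→3.25]: (8.47+7.58)/2 × 0.25 = 2.00625
  [3.25→6.25]: (7.58+1.98)/2 × 3 = 14.34
  Sum = 77.71125 µg/mL·h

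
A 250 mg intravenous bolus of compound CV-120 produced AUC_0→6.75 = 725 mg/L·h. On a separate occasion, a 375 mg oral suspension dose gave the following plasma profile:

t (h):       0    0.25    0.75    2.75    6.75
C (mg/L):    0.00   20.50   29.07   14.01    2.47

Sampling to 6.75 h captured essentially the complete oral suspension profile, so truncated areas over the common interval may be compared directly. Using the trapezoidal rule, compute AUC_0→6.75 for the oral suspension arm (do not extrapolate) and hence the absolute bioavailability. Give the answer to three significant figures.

Trapezoidal AUC_0→6.75 (oral suspension):
  [0→0.25]: (0.00+20.50)/2 × 0.25 = 2.5625
  [0.25→0.75]: (20.50+29.07)/2 × 0.5 = 12.3925
  [0.75→2.75]: (29.07+14.01)/2 × 2 = 43.08
  [2.75→6.75]: (14.01+2.47)/2 × 4 = 32.96
  Sum = 90.995 mg/L·h
F = (AUC_ev/D_ev)/(AUC_iv/D_iv) = (90.995/375)/(725/250) = 0.242653/2.9 = 0.0837

F = 0.0837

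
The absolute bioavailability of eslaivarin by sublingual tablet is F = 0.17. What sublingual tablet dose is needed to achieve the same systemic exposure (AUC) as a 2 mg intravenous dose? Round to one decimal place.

D_sublingual = 11.8 mg

For equal systemic exposure: F × D_ev = D_iv
D_ev = D_iv / F = 2 / 0.17 = 11.7647 mg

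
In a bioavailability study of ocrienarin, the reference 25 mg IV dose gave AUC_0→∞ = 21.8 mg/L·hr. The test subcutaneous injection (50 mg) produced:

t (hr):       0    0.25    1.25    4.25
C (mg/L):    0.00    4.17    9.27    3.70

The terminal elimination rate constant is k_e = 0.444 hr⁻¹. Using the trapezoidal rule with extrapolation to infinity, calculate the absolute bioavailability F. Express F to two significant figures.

Trapezoidal AUC_0→4.25 (subcutaneous injection):
  [0→0.25]: (0.00+4.17)/2 × 0.25 = 0.52125
  [0.25→1.25]: (4.17+9.27)/2 × 1 = 6.72
  [1.25→4.25]: (9.27+3.70)/2 × 3 = 19.455
  Sum = 26.69625 mg/L·hr
Tail: C_last/k_e = 3.70/0.444 = 8.333
AUC_0→∞ (subcutaneous injection) = 26.69625 + 8.333 = 35.02925 mg/L·hr
F = (AUC_ev/D_ev)/(AUC_iv/D_iv) = (35.02925/50)/(21.8/25) = 0.700585/0.872 = 0.8034

F = 0.80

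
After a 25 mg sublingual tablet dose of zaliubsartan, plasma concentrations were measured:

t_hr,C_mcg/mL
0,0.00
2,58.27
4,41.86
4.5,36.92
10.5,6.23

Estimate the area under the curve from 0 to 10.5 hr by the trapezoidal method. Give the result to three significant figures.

Trapezoidal AUC_0→10.5:
  [0→2]: (0.00+58.27)/2 × 2 = 58.27
  [2→4]: (58.27+41.86)/2 × 2 = 100.13
  [4→4.5]: (41.86+36.92)/2 × 0.5 = 19.695
  [4.5→10.5]: (36.92+6.23)/2 × 6 = 129.45
  Sum = 307.545 mcg/mL·hr

AUC = 308 mcg/mL·hr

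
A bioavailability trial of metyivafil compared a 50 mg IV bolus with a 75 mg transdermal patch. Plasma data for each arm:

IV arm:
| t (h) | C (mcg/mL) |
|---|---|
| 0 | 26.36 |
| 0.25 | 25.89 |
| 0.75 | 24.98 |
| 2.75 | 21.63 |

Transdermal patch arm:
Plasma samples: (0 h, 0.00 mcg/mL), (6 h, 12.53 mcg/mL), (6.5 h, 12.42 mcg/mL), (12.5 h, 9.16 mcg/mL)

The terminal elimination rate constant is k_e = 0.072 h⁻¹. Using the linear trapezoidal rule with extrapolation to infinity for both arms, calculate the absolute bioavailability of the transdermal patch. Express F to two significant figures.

F = 0.43

Trapezoidal AUC_0→2.75 (IV):
  [0→0.25]: (26.36+25.89)/2 × 0.25 = 6.53125
  [0.25→0.75]: (25.89+24.98)/2 × 0.5 = 12.7175
  [0.75→2.75]: (24.98+21.63)/2 × 2 = 46.61
  Sum = 65.85875 mcg/mL·h
IV tail: 21.63/0.072 = 300.417; AUC_iv,0→∞ = 65.85875 + 300.417 = 366.27575 mcg/mL·h
Trapezoidal AUC_0→12.5 (transdermal patch):
  [0→6]: (0.00+12.53)/2 × 6 = 37.59
  [6→6.5]: (12.53+12.42)/2 × 0.5 = 6.2375
  [6.5→12.5]: (12.42+9.16)/2 × 6 = 64.74
  Sum = 108.5675 mcg/mL·h
transdermal patch tail: 9.16/0.072 = 127.222; AUC_ev,0→∞ = 108.5675 + 127.222 = 235.7895 mcg/mL·h
F = (AUC_ev/D_ev)/(AUC_iv/D_iv) = (235.7895/75)/(366.27575/50) = 3.14386/7.325515 = 0.4292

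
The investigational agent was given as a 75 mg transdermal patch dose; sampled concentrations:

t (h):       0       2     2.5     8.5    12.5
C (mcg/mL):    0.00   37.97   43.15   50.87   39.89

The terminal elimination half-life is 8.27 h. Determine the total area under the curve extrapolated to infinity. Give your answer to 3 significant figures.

Trapezoidal AUC_0→12.5:
  [0→2]: (0.00+37.97)/2 × 2 = 37.97
  [2→2.5]: (37.97+43.15)/2 × 0.5 = 20.28
  [2.5→8.5]: (43.15+50.87)/2 × 6 = 282.06
  [8.5→12.5]: (50.87+39.89)/2 × 4 = 181.52
  Sum = 521.83 mcg/mL·h
k_e = ln2 / t½ = 0.693147 / 8.27 = 0.0838 h^-1
Extrapolated tail: C_last / k_e = 39.89 / 0.0838 = 476.014
AUC_0→∞ = 521.83 + 476.014 = 997.844 mcg/mL·h

AUC = 998 mcg/mL·h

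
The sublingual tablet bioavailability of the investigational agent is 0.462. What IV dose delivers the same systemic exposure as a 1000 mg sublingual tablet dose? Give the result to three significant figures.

D_iv = 462 mg

Systemic exposure from an extravascular dose = F × D_ev, so the equivalent IV dose is F × D_ev.
D_iv = F × D_ev = 0.462 × 1000 = 462 mg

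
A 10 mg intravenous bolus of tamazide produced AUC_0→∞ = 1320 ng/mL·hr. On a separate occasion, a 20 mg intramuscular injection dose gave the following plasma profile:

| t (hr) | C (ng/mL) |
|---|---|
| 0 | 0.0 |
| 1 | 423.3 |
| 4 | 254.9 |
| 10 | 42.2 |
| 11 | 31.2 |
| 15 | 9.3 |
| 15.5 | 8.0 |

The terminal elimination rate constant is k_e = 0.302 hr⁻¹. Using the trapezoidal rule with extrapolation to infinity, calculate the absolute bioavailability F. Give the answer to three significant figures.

Trapezoidal AUC_0→15.5 (intramuscular injection):
  [0→1]: (0.0+423.3)/2 × 1 = 211.65
  [1→4]: (423.3+254.9)/2 × 3 = 1017.3
  [4→10]: (254.9+42.2)/2 × 6 = 891.3
  [10→11]: (42.2+31.2)/2 × 1 = 36.7
  [11→15]: (31.2+9.3)/2 × 4 = 81.0
  [15→15.5]: (9.3+8.0)/2 × 0.5 = 4.325
  Sum = 2242.275 ng/mL·hr
Tail: C_last/k_e = 8.0/0.302 = 26.490
AUC_0→∞ (intramuscular injection) = 2242.275 + 26.490 = 2268.765 ng/mL·hr
F = (AUC_ev/D_ev)/(AUC_iv/D_iv) = (2268.765/20)/(1320/10) = 113.43825/132 = 0.8594

F = 0.859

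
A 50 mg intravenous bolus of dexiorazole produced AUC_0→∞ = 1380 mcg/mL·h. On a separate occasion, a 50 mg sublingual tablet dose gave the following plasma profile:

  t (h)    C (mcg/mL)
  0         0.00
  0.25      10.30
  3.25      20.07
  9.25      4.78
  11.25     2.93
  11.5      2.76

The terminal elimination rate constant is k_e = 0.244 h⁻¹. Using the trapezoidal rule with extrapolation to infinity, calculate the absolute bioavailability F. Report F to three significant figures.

Trapezoidal AUC_0→11.5 (sublingual tablet):
  [0→0.25]: (0.00+10.30)/2 × 0.25 = 1.2875
  [0.25→3.25]: (10.30+20.07)/2 × 3 = 45.555
  [3.25→9.25]: (20.07+4.78)/2 × 6 = 74.55
  [9.25→11.25]: (4.78+2.93)/2 × 2 = 7.71
  [11.25→11.5]: (2.93+2.76)/2 × 0.25 = 0.71125
  Sum = 129.81375 mcg/mL·h
Tail: C_last/k_e = 2.76/0.244 = 11.311
AUC_0→∞ (sublingual tablet) = 129.81375 + 11.311 = 141.12475 mcg/mL·h
F = (AUC_ev/D_ev)/(AUC_iv/D_iv) = (141.12475/50)/(1380/50) = 2.822495/27.6 = 0.1023

F = 0.102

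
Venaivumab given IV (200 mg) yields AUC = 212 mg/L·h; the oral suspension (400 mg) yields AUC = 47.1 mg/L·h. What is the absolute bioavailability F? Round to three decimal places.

F = 0.111

F = (AUC_ev / D_ev) / (AUC_iv / D_iv)
  = (47.1/400) / (212/200)
  = 0.11775 / 1.06 = 0.1111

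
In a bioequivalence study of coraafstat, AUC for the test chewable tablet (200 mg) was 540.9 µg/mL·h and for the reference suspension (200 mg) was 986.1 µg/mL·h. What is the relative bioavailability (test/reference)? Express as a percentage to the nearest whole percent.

F_rel = (AUC_test/D_test) / (AUC_ref/D_ref)
      = (540.9/200) / (986.1/200)
      = 2.7045 / 4.9305 = 0.5485 = 54.85%

F_rel = 55%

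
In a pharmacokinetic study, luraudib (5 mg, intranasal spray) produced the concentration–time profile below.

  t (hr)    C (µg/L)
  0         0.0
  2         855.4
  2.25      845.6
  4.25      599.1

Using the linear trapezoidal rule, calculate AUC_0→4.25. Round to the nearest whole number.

Trapezoidal AUC_0→4.25:
  [0→2]: (0.0+855.4)/2 × 2 = 855.4
  [2→2.25]: (855.4+845.6)/2 × 0.25 = 212.625
  [2.25→4.25]: (845.6+599.1)/2 × 2 = 1444.7
  Sum = 2512.725 µg/L·hr

AUC = 2513 µg/L·hr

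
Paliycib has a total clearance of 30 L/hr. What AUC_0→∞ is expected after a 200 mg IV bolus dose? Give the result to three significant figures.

AUC_0→∞ = Dose_iv / CL
        = 200 / 30 = 6.66667 mg/L·hr

AUC = 6.67 mg/L·hr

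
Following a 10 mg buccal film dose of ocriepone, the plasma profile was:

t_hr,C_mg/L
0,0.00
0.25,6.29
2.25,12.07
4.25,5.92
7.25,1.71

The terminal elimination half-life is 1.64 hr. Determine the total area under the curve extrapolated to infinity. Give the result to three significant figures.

AUC = 52.6 mg/L·hr

Trapezoidal AUC_0→7.25:
  [0→0.25]: (0.00+6.29)/2 × 0.25 = 0.78625
  [0.25→2.25]: (6.29+12.07)/2 × 2 = 18.36
  [2.25→4.25]: (12.07+5.92)/2 × 2 = 17.99
  [4.25→7.25]: (5.92+1.71)/2 × 3 = 11.445
  Sum = 48.58125 mg/L·hr
k_e = ln2 / t½ = 0.693147 / 1.64 = 0.4227 hr^-1
Extrapolated tail: C_last / k_e = 1.71 / 0.4227 = 4.045
AUC_0→∞ = 48.58125 + 4.045 = 52.62625 mg/L·hr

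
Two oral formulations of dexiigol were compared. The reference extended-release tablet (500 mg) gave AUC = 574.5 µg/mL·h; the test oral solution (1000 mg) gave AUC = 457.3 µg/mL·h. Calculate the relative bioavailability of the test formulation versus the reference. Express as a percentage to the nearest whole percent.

F_rel = (AUC_test/D_test) / (AUC_ref/D_ref)
      = (457.3/1000) / (574.5/500)
      = 0.4573 / 1.149 = 0.3980 = 39.80%

F_rel = 40%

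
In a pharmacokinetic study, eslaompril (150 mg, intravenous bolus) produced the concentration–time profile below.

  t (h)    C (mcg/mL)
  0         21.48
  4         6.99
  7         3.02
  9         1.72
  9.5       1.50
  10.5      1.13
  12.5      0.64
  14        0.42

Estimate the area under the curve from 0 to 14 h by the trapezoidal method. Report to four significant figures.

Trapezoidal AUC_0→14:
  [0→4]: (21.48+6.99)/2 × 4 = 56.94
  [4→7]: (6.99+3.02)/2 × 3 = 15.015
  [7→9]: (3.02+1.72)/2 × 2 = 4.74
  [9→9.5]: (1.72+1.50)/2 × 0.5 = 0.805
  [9.5→10.5]: (1.50+1.13)/2 × 1 = 1.315
  [10.5→12.5]: (1.13+0.64)/2 × 2 = 1.77
  [12.5→14]: (0.64+0.42)/2 × 1.5 = 0.795
  Sum = 81.38 mcg/mL·h

AUC = 81.38 mcg/mL·h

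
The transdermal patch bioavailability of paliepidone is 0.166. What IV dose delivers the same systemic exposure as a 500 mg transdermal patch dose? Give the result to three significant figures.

D_iv = 83.0 mg

Systemic exposure from an extravascular dose = F × D_ev, so the equivalent IV dose is F × D_ev.
D_iv = F × D_ev = 0.166 × 500 = 83 mg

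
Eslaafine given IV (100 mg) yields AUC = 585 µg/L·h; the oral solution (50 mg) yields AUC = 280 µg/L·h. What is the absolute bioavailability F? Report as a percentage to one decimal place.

F = 95.7%

F = (AUC_ev / D_ev) / (AUC_iv / D_iv)
  = (280/50) / (585/100)
  = 5.6 / 5.85 = 0.9573
  = 95.73%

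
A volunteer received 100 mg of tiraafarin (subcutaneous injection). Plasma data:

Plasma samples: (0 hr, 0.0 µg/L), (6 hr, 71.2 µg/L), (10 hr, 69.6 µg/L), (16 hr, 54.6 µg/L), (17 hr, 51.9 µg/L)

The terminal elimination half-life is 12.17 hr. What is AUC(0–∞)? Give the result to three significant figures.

AUC = 1830 µg/L·hr

Trapezoidal AUC_0→17:
  [0→6]: (0.0+71.2)/2 × 6 = 213.6
  [6→10]: (71.2+69.6)/2 × 4 = 281.6
  [10→16]: (69.6+54.6)/2 × 6 = 372.6
  [16→17]: (54.6+51.9)/2 × 1 = 53.25
  Sum = 921.05 µg/L·hr
k_e = ln2 / t½ = 0.693147 / 12.17 = 0.0570 hr^-1
Extrapolated tail: C_last / k_e = 51.9 / 0.057 = 910.526
AUC_0→∞ = 921.05 + 910.526 = 1831.576 µg/L·hr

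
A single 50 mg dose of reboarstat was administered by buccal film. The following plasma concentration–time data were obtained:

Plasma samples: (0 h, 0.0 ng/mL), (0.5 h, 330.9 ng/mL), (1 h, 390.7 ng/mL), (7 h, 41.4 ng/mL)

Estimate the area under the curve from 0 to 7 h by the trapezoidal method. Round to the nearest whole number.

Trapezoidal AUC_0→7:
  [0→0.5]: (0.0+330.9)/2 × 0.5 = 82.725
  [0.5→1]: (330.9+390.7)/2 × 0.5 = 180.4
  [1→7]: (390.7+41.4)/2 × 6 = 1296.3
  Sum = 1559.425 ng/mL·h

AUC = 1559 ng/mL·h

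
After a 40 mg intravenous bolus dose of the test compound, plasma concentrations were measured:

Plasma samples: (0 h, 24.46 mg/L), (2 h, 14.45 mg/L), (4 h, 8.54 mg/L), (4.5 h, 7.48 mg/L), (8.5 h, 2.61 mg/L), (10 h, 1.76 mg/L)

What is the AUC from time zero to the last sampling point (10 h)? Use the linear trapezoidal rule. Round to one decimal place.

Trapezoidal AUC_0→10:
  [0→2]: (24.46+14.45)/2 × 2 = 38.91
  [2→4]: (14.45+8.54)/2 × 2 = 22.99
  [4→4.5]: (8.54+7.48)/2 × 0.5 = 4.005
  [4.5→8.5]: (7.48+2.61)/2 × 4 = 20.18
  [8.5→10]: (2.61+1.76)/2 × 1.5 = 3.2775
  Sum = 89.3625 mg/L·h

AUC = 89.4 mg/L·h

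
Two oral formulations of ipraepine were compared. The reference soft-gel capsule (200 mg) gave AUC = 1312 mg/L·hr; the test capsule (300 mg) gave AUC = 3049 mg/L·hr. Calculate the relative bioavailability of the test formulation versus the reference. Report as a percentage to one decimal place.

F_rel = 154.9%

F_rel = (AUC_test/D_test) / (AUC_ref/D_ref)
      = (3049/300) / (1312/200)
      = 10.1633 / 6.56 = 1.5493 = 154.93%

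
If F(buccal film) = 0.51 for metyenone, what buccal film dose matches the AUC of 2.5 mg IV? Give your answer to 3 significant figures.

D_buccal = 4.90 mg

For equal systemic exposure: F × D_ev = D_iv
D_ev = D_iv / F = 2.5 / 0.51 = 4.90196 mg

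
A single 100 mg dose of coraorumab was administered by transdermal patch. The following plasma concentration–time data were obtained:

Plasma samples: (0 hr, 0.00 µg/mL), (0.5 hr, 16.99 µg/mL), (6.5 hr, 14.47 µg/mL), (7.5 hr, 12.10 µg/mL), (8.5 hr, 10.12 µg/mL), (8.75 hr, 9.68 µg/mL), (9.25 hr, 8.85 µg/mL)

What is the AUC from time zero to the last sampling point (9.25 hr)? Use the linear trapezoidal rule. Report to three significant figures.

Trapezoidal AUC_0→9.25:
  [0→0.5]: (0.00+16.99)/2 × 0.5 = 4.2475
  [0.5→6.5]: (16.99+14.47)/2 × 6 = 94.38
  [6.5→7.5]: (14.47+12.10)/2 × 1 = 13.285
  [7.5→8.5]: (12.10+10.12)/2 × 1 = 11.11
  [8.5→8.75]: (10.12+9.68)/2 × 0.25 = 2.475
  [8.75→9.25]: (9.68+8.85)/2 × 0.5 = 4.6325
  Sum = 130.13 µg/mL·hr

AUC = 130 µg/mL·hr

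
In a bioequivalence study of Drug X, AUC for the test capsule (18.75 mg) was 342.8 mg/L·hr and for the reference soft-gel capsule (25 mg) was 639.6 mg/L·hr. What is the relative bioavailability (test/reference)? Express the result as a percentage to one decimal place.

F_rel = (AUC_test/D_test) / (AUC_ref/D_ref)
      = (342.8/18.75) / (639.6/25)
      = 18.2827 / 25.584 = 0.7146 = 71.46%

F_rel = 71.5%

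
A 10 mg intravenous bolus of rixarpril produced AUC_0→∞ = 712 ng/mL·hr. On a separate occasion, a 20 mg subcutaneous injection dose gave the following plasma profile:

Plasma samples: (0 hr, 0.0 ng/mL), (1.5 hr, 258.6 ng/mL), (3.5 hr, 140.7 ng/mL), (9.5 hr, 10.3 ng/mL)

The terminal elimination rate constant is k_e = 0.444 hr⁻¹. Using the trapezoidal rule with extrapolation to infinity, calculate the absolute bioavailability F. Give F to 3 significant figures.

F = 0.751

Trapezoidal AUC_0→9.5 (subcutaneous injection):
  [0→1.5]: (0.0+258.6)/2 × 1.5 = 193.95
  [1.5→3.5]: (258.6+140.7)/2 × 2 = 399.3
  [3.5→9.5]: (140.7+10.3)/2 × 6 = 453.0
  Sum = 1046.25 ng/mL·hr
Tail: C_last/k_e = 10.3/0.444 = 23.198
AUC_0→∞ (subcutaneous injection) = 1046.25 + 23.198 = 1069.448 ng/mL·hr
F = (AUC_ev/D_ev)/(AUC_iv/D_iv) = (1069.448/20)/(712/10) = 53.4724/71.2 = 0.7510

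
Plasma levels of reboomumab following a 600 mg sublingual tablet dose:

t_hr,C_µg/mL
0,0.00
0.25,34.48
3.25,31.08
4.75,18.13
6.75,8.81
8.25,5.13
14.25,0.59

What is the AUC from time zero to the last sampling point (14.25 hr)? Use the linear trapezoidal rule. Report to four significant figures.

Trapezoidal AUC_0→14.25:
  [0→0.25]: (0.00+34.48)/2 × 0.25 = 4.31
  [0.25→3.25]: (34.48+31.08)/2 × 3 = 98.34
  [3.25→4.75]: (31.08+18.13)/2 × 1.5 = 36.9075
  [4.75→6.75]: (18.13+8.81)/2 × 2 = 26.94
  [6.75→8.25]: (8.81+5.13)/2 × 1.5 = 10.455
  [8.25→14.25]: (5.13+0.59)/2 × 6 = 17.16
  Sum = 194.1125 µg/mL·hr

AUC = 194.1 µg/mL·hr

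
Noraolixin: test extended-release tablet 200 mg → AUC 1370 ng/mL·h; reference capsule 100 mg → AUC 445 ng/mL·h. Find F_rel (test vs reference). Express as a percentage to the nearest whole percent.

F_rel = 154%

F_rel = (AUC_test/D_test) / (AUC_ref/D_ref)
      = (1370/200) / (445/100)
      = 6.85 / 4.45 = 1.5393 = 153.93%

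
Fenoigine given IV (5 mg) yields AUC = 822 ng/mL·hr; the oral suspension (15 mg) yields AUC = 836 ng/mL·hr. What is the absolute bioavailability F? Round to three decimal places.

F = 0.339

F = (AUC_ev / D_ev) / (AUC_iv / D_iv)
  = (836/15) / (822/5)
  = 55.7333 / 164.4 = 0.3390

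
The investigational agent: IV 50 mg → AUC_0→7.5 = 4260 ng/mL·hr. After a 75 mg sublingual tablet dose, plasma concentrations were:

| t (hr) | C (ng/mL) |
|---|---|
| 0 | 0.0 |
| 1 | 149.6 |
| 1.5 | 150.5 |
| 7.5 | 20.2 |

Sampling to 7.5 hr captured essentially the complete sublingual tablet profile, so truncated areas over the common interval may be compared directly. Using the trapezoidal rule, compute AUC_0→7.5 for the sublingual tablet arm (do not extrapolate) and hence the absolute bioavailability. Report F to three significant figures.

Trapezoidal AUC_0→7.5 (sublingual tablet):
  [0→1]: (0.0+149.6)/2 × 1 = 74.8
  [1→1.5]: (149.6+150.5)/2 × 0.5 = 75.025
  [1.5→7.5]: (150.5+20.2)/2 × 6 = 512.1
  Sum = 661.925 ng/mL·hr
F = (AUC_ev/D_ev)/(AUC_iv/D_iv) = (661.925/75)/(4260/50) = 8.82567/85.2 = 0.1036

F = 0.104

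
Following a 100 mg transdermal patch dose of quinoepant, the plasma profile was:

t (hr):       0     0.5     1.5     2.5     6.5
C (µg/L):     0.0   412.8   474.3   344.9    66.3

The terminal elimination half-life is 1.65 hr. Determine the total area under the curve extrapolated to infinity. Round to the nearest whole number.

AUC = 1937 µg/L·hr

Trapezoidal AUC_0→6.5:
  [0→0.5]: (0.0+412.8)/2 × 0.5 = 103.2
  [0.5→1.5]: (412.8+474.3)/2 × 1 = 443.55
  [1.5→2.5]: (474.3+344.9)/2 × 1 = 409.6
  [2.5→6.5]: (344.9+66.3)/2 × 4 = 822.4
  Sum = 1778.75 µg/L·hr
k_e = ln2 / t½ = 0.693147 / 1.65 = 0.4201 hr^-1
Extrapolated tail: C_last / k_e = 66.3 / 0.4201 = 157.820
AUC_0→∞ = 1778.75 + 157.820 = 1936.57 µg/L·hr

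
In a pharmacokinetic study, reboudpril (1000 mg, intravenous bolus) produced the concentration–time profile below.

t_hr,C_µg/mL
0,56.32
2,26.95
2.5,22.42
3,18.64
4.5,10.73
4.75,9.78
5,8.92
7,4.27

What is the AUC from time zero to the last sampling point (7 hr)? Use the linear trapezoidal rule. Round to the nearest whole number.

Trapezoidal AUC_0→7:
  [0→2]: (56.32+26.95)/2 × 2 = 83.27
  [2→2.5]: (26.95+22.42)/2 × 0.5 = 12.3425
  [2.5→3]: (22.42+18.64)/2 × 0.5 = 10.265
  [3→4.5]: (18.64+10.73)/2 × 1.5 = 22.0275
  [4.5→4.75]: (10.73+9.78)/2 × 0.25 = 2.56375
  [4.75→5]: (9.78+8.92)/2 × 0.25 = 2.3375
  [5→7]: (8.92+4.27)/2 × 2 = 13.19
  Sum = 145.99625 µg/mL·hr

AUC = 146 µg/mL·hr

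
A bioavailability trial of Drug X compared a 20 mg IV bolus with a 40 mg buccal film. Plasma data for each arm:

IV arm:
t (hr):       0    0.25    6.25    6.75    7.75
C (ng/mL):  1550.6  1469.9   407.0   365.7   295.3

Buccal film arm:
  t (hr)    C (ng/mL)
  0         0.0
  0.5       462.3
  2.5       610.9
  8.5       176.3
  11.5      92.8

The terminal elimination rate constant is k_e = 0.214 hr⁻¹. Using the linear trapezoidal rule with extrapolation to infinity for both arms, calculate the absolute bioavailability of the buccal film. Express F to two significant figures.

Trapezoidal AUC_0→7.75 (IV):
  [0→0.25]: (1550.6+1469.9)/2 × 0.25 = 377.5625
  [0.25→6.25]: (1469.9+407.0)/2 × 6 = 5630.7
  [6.25→6.75]: (407.0+365.7)/2 × 0.5 = 193.175
  [6.75→7.75]: (365.7+295.3)/2 × 1 = 330.5
  Sum = 6531.9375 ng/mL·hr
IV tail: 295.3/0.214 = 1379.907; AUC_iv,0→∞ = 6531.9375 + 1379.907 = 7911.8445 ng/mL·hr
Trapezoidal AUC_0→11.5 (buccal film):
  [0→0.5]: (0.0+462.3)/2 × 0.5 = 115.575
  [0.5→2.5]: (462.3+610.9)/2 × 2 = 1073.2
  [2.5→8.5]: (610.9+176.3)/2 × 6 = 2361.6
  [8.5→11.5]: (176.3+92.8)/2 × 3 = 403.65
  Sum = 3954.025 ng/mL·hr
buccal film tail: 92.8/0.214 = 433.645; AUC_ev,0→∞ = 3954.025 + 433.645 = 4387.67 ng/mL·hr
F = (AUC_ev/D_ev)/(AUC_iv/D_iv) = (4387.67/40)/(7911.8445/20) = 109.69175/395.592 = 0.2773

F = 0.28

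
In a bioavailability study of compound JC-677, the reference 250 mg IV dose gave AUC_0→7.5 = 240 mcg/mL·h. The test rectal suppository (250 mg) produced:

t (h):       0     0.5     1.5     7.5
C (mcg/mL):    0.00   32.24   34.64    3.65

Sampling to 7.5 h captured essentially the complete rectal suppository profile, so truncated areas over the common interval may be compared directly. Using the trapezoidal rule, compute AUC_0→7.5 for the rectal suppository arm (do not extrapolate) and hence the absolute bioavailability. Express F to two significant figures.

Trapezoidal AUC_0→7.5 (rectal suppository):
  [0→0.5]: (0.00+32.24)/2 × 0.5 = 8.06
  [0.5→1.5]: (32.24+34.64)/2 × 1 = 33.44
  [1.5→7.5]: (34.64+3.65)/2 × 6 = 114.87
  Sum = 156.37 mcg/mL·h
F = (AUC_ev/D_ev)/(AUC_iv/D_iv) = (156.37/250)/(240/250) = 0.62548/0.96 = 0.6515

F = 0.65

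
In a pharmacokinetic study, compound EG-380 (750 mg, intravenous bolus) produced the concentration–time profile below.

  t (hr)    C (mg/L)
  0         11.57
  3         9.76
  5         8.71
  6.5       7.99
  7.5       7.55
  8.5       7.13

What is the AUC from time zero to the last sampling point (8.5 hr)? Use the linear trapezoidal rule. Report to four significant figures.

AUC = 78.10 mg/L·hr

Trapezoidal AUC_0→8.5:
  [0→3]: (11.57+9.76)/2 × 3 = 31.995
  [3→5]: (9.76+8.71)/2 × 2 = 18.47
  [5→6.5]: (8.71+7.99)/2 × 1.5 = 12.525
  [6.5→7.5]: (7.99+7.55)/2 × 1 = 7.77
  [7.5→8.5]: (7.55+7.13)/2 × 1 = 7.34
  Sum = 78.1 mg/L·hr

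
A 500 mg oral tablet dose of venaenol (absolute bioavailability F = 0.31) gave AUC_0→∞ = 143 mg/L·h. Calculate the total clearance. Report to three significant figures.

CL = F × Dose / AUC_0→∞
   = 0.31 × 500 / 143 = 1.08392 L/h

CL = 1.08 L/h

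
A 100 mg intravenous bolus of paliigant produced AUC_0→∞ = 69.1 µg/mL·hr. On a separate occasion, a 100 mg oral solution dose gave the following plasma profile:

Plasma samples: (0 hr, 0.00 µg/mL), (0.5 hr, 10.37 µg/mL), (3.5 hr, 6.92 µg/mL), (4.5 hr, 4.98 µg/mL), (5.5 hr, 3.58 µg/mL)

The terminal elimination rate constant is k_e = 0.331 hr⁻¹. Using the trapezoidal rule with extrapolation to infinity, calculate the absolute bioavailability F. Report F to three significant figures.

F = 0.717

Trapezoidal AUC_0→5.5 (oral solution):
  [0→0.5]: (0.00+10.37)/2 × 0.5 = 2.5925
  [0.5→3.5]: (10.37+6.92)/2 × 3 = 25.935
  [3.5→4.5]: (6.92+4.98)/2 × 1 = 5.95
  [4.5→5.5]: (4.98+3.58)/2 × 1 = 4.28
  Sum = 38.7575 µg/mL·hr
Tail: C_last/k_e = 3.58/0.331 = 10.816
AUC_0→∞ (oral solution) = 38.7575 + 10.816 = 49.5735 µg/mL·hr
F = (AUC_ev/D_ev)/(AUC_iv/D_iv) = (49.5735/100)/(69.1/100) = 0.495735/0.691 = 0.7174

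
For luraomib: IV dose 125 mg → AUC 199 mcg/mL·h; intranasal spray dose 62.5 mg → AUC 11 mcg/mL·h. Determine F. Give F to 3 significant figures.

F = (AUC_ev / D_ev) / (AUC_iv / D_iv)
  = (11/62.5) / (199/125)
  = 0.176 / 1.592 = 0.1106

F = 0.111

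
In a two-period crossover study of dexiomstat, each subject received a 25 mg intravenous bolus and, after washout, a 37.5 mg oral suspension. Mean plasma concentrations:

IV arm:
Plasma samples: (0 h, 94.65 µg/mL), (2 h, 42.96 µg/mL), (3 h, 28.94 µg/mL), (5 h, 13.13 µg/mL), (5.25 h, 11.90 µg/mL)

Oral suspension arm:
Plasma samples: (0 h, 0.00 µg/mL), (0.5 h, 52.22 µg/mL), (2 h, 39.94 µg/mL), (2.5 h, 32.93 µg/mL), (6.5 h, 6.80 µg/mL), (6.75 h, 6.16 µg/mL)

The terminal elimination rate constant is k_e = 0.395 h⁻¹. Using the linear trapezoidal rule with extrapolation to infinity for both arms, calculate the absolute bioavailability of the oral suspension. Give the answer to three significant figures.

F = 0.528

Trapezoidal AUC_0→5.25 (IV):
  [0→2]: (94.65+42.96)/2 × 2 = 137.61
  [2→3]: (42.96+28.94)/2 × 1 = 35.95
  [3→5]: (28.94+13.13)/2 × 2 = 42.07
  [5→5.25]: (13.13+11.90)/2 × 0.25 = 3.12875
  Sum = 218.75875 µg/mL·h
IV tail: 11.90/0.395 = 30.127; AUC_iv,0→∞ = 218.75875 + 30.127 = 248.88575 µg/mL·h
Trapezoidal AUC_0→6.75 (oral suspension):
  [0→0.5]: (0.00+52.22)/2 × 0.5 = 13.055
  [0.5→2]: (52.22+39.94)/2 × 1.5 = 69.12
  [2→2.5]: (39.94+32.93)/2 × 0.5 = 18.2175
  [2.5→6.5]: (32.93+6.80)/2 × 4 = 79.46
  [6.5→6.75]: (6.80+6.16)/2 × 0.25 = 1.62
  Sum = 181.4725 µg/mL·h
oral suspension tail: 6.16/0.395 = 15.595; AUC_ev,0→∞ = 181.4725 + 15.595 = 197.0675 µg/mL·h
F = (AUC_ev/D_ev)/(AUC_iv/D_iv) = (197.0675/37.5)/(248.88575/25) = 5.25513/9.95543 = 0.5279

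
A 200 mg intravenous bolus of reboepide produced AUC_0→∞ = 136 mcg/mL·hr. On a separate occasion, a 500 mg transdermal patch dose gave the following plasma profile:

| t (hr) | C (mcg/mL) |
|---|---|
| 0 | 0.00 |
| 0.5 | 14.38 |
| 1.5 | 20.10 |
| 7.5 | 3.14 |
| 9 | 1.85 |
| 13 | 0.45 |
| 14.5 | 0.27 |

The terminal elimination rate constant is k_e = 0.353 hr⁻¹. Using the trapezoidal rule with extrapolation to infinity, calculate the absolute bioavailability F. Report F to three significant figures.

Trapezoidal AUC_0→14.5 (transdermal patch):
  [0→0.5]: (0.00+14.38)/2 × 0.5 = 3.595
  [0.5→1.5]: (14.38+20.10)/2 × 1 = 17.24
  [1.5→7.5]: (20.10+3.14)/2 × 6 = 69.72
  [7.5→9]: (3.14+1.85)/2 × 1.5 = 3.7425
  [9→13]: (1.85+0.45)/2 × 4 = 4.6
  [13→14.5]: (0.45+0.27)/2 × 1.5 = 0.54
  Sum = 99.4375 mcg/mL·hr
Tail: C_last/k_e = 0.27/0.353 = 0.765
AUC_0→∞ (transdermal patch) = 99.4375 + 0.765 = 100.2025 mcg/mL·hr
F = (AUC_ev/D_ev)/(AUC_iv/D_iv) = (100.2025/500)/(136/200) = 0.200405/0.68 = 0.2947

F = 0.295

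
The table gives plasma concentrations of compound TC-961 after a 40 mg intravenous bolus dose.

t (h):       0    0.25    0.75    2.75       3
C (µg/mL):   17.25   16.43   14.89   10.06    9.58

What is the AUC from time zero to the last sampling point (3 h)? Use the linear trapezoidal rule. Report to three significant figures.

AUC = 39.4 µg/mL·h

Trapezoidal AUC_0→3:
  [0→0.25]: (17.25+16.43)/2 × 0.25 = 4.21
  [0.25→0.75]: (16.43+14.89)/2 × 0.5 = 7.83
  [0.75→2.75]: (14.89+10.06)/2 × 2 = 24.95
  [2.75→3]: (10.06+9.58)/2 × 0.25 = 2.455
  Sum = 39.445 µg/mL·h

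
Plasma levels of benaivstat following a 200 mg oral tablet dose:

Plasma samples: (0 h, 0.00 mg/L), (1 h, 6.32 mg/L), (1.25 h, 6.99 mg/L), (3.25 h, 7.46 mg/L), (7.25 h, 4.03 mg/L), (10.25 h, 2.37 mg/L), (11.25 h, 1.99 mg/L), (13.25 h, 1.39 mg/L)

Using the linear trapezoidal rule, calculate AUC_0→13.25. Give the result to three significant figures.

Trapezoidal AUC_0→13.25:
  [0→1]: (0.00+6.32)/2 × 1 = 3.16
  [1→1.25]: (6.32+6.99)/2 × 0.25 = 1.66375
  [1.25→3.25]: (6.99+7.46)/2 × 2 = 14.45
  [3.25→7.25]: (7.46+4.03)/2 × 4 = 22.98
  [7.25→10.25]: (4.03+2.37)/2 × 3 = 9.6
  [10.25→11.25]: (2.37+1.99)/2 × 1 = 2.18
  [11.25→13.25]: (1.99+1.39)/2 × 2 = 3.38
  Sum = 57.41375 mg/L·h

AUC = 57.4 mg/L·h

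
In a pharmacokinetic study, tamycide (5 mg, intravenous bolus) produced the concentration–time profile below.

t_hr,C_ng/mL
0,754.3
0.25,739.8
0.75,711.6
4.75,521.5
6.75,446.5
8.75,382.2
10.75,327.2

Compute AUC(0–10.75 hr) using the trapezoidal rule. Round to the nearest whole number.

Trapezoidal AUC_0→10.75:
  [0→0.25]: (754.3+739.8)/2 × 0.25 = 186.7625
  [0.25→0.75]: (739.8+711.6)/2 × 0.5 = 362.85
  [0.75→4.75]: (711.6+521.5)/2 × 4 = 2466.2
  [4.75→6.75]: (521.5+446.5)/2 × 2 = 968.0
  [6.75→8.75]: (446.5+382.2)/2 × 2 = 828.7
  [8.75→10.75]: (382.2+327.2)/2 × 2 = 709.4
  Sum = 5521.9125 ng/mL·hr

AUC = 5522 ng/mL·hr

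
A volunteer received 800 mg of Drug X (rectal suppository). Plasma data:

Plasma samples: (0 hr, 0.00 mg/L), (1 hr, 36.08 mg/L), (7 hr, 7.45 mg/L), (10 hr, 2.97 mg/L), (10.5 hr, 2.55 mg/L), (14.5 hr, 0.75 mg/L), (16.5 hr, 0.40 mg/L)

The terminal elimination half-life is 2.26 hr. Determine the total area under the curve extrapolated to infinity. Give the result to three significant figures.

Trapezoidal AUC_0→16.5:
  [0→1]: (0.00+36.08)/2 × 1 = 18.04
  [1→7]: (36.08+7.45)/2 × 6 = 130.59
  [7→10]: (7.45+2.97)/2 × 3 = 15.63
  [10→10.5]: (2.97+2.55)/2 × 0.5 = 1.38
  [10.5→14.5]: (2.55+0.75)/2 × 4 = 6.6
  [14.5→16.5]: (0.75+0.40)/2 × 2 = 1.15
  Sum = 173.39 mg/L·hr
k_e = ln2 / t½ = 0.693147 / 2.26 = 0.3067 hr^-1
Extrapolated tail: C_last / k_e = 0.40 / 0.3067 = 1.304
AUC_0→∞ = 173.39 + 1.304 = 174.694 mg/L·hr

AUC = 175 mg/L·hr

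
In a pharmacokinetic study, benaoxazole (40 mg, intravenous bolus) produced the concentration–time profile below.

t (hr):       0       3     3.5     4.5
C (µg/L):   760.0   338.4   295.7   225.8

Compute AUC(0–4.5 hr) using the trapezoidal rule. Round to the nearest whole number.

Trapezoidal AUC_0→4.5:
  [0→3]: (760.0+338.4)/2 × 3 = 1647.6
  [3→3.5]: (338.4+295.7)/2 × 0.5 = 158.525
  [3.5→4.5]: (295.7+225.8)/2 × 1 = 260.75
  Sum = 2066.875 µg/L·hr

AUC = 2067 µg/L·hr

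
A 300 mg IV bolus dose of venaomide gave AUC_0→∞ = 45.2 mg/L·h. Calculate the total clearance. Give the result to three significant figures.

CL = 6.64 L/h

CL = Dose_iv / AUC_0→∞
   = 300 / 45.2 = 6.63717 L/h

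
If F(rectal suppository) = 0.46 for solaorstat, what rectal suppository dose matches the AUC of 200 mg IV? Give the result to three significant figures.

For equal systemic exposure: F × D_ev = D_iv
D_ev = D_iv / F = 200 / 0.46 = 434.783 mg

D_rectal = 435 mg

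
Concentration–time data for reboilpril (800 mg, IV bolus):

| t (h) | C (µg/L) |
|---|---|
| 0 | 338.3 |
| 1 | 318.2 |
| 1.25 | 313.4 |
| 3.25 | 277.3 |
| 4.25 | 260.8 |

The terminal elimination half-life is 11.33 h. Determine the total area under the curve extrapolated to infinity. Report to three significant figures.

AUC = 5530 µg/L·h

Trapezoidal AUC_0→4.25:
  [0→1]: (338.3+318.2)/2 × 1 = 328.25
  [1→1.25]: (318.2+313.4)/2 × 0.25 = 78.95
  [1.25→3.25]: (313.4+277.3)/2 × 2 = 590.7
  [3.25→4.25]: (277.3+260.8)/2 × 1 = 269.05
  Sum = 1266.95 µg/L·h
k_e = ln2 / t½ = 0.693147 / 11.33 = 0.0612 h^-1
Extrapolated tail: C_last / k_e = 260.8 / 0.0612 = 4261.438
AUC_0→∞ = 1266.95 + 4261.438 = 5528.388 µg/L·h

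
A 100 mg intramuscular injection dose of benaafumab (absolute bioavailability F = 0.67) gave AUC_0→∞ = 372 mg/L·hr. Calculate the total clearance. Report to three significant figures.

CL = 0.180 L/hr

CL = F × Dose / AUC_0→∞
   = 0.67 × 100 / 372 = 0.180108 L/hr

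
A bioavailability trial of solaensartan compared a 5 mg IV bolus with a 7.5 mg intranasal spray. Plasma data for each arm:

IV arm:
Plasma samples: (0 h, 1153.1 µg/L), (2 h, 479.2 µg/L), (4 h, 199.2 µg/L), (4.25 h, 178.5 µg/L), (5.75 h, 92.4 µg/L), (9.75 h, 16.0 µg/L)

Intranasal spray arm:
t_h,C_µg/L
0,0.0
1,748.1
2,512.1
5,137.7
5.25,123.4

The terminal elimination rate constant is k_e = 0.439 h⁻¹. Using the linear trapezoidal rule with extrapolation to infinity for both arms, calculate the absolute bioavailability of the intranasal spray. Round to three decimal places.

Trapezoidal AUC_0→9.75 (IV):
  [0→2]: (1153.1+479.2)/2 × 2 = 1632.3
  [2→4]: (479.2+199.2)/2 × 2 = 678.4
  [4→4.25]: (199.2+178.5)/2 × 0.25 = 47.2125
  [4.25→5.75]: (178.5+92.4)/2 × 1.5 = 203.175
  [5.75→9.75]: (92.4+16.0)/2 × 4 = 216.8
  Sum = 2777.8875 µg/L·h
IV tail: 16.0/0.439 = 36.446; AUC_iv,0→∞ = 2777.8875 + 36.446 = 2814.3335 µg/L·h
Trapezoidal AUC_0→5.25 (intranasal spray):
  [0→1]: (0.0+748.1)/2 × 1 = 374.05
  [1→2]: (748.1+512.1)/2 × 1 = 630.1
  [2→5]: (512.1+137.7)/2 × 3 = 974.7
  [5→5.25]: (137.7+123.4)/2 × 0.25 = 32.6375
  Sum = 2011.4875 µg/L·h
intranasal spray tail: 123.4/0.439 = 281.093; AUC_ev,0→∞ = 2011.4875 + 281.093 = 2292.5805 µg/L·h
F = (AUC_ev/D_ev)/(AUC_iv/D_iv) = (2292.5805/7.5)/(2814.3335/5) = 305.6774/562.8667 = 0.5431

F = 0.543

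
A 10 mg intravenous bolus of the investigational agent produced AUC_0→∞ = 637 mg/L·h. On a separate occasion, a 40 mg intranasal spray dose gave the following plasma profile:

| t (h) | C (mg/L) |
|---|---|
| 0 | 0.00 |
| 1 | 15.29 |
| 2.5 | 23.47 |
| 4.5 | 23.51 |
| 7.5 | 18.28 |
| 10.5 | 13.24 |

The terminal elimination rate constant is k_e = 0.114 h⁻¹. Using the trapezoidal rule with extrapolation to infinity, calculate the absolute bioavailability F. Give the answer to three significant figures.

Trapezoidal AUC_0→10.5 (intranasal spray):
  [0→1]: (0.00+15.29)/2 × 1 = 7.645
  [1→2.5]: (15.29+23.47)/2 × 1.5 = 29.07
  [2.5→4.5]: (23.47+23.51)/2 × 2 = 46.98
  [4.5→7.5]: (23.51+18.28)/2 × 3 = 62.685
  [7.5→10.5]: (18.28+13.24)/2 × 3 = 47.28
  Sum = 193.66 mg/L·h
Tail: C_last/k_e = 13.24/0.114 = 116.140
AUC_0→∞ (intranasal spray) = 193.66 + 116.140 = 309.8 mg/L·h
F = (AUC_ev/D_ev)/(AUC_iv/D_iv) = (309.8/40)/(637/10) = 7.745/63.7 = 0.1216

F = 0.122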